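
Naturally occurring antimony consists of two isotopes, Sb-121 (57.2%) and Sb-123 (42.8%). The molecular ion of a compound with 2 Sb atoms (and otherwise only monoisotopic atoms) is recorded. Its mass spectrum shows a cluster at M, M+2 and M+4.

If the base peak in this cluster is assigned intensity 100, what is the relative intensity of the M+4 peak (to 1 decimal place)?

37.4

Binomial terms of (0.572 + 0.428)^2: M 0.3272, M+2 0.4896, M+4 0.1832 → M+2 is the base peak.
P(M+2) = C(2,1) × 0.572^1 × 0.428^1 = 2 × 0.5720 × 0.4280 = 0.489632 (base)
P(M+4) = C(2,2) × 0.572^0 × 0.428^2 = 1 × 1.0000 × 0.183184 = 0.183184
Relative intensity = 0.183184 / 0.489632 × 100 = 37.4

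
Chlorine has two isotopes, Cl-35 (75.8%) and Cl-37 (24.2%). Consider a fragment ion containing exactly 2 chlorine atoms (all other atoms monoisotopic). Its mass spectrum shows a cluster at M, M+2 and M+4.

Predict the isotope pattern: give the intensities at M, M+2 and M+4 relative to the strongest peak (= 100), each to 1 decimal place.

Each Cl atom is independently Cl-35 (p = 0.758) or Cl-37 (q = 0.242); the cluster is the binomial expansion (p + q)^2.
P(M) = 0.758^2 = 0.574564
P(M+2) = 2 × 0.758^1 × 0.242^1 = 0.366872
P(M+4) = 0.242^2 = 0.058564
The M peak is largest (0.574564); scaling to 100 gives 100.0 : 63.9 : 10.2.

100.0 : 63.9 : 10.2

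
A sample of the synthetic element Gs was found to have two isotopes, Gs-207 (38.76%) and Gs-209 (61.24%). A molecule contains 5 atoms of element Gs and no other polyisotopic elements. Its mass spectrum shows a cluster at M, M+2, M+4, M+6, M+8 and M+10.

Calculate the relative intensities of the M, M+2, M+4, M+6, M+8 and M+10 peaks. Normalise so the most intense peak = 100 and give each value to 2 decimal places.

Expanding (0.3876 + 0.6124)^5:
P(M) = 0.3876^5 = 0.008748
P(M+2) = 5 × 0.3876^4 × 0.6124^1 = 0.069110
P(M+4) = 10 × 0.3876^3 × 0.6124^2 = 0.218384
P(M+6) = 10 × 0.3876^2 × 0.6124^3 = 0.345043
P(M+8) = 5 × 0.3876^1 × 0.6124^4 = 0.272580
P(M+10) = 0.6124^5 = 0.086134
The M+6 peak is largest (0.345043); scaling to 100 gives 2.54 : 20.03 : 63.29 : 100.00 : 79.00 : 24.96.

2.54 : 20.03 : 63.29 : 100.00 : 79.00 : 24.96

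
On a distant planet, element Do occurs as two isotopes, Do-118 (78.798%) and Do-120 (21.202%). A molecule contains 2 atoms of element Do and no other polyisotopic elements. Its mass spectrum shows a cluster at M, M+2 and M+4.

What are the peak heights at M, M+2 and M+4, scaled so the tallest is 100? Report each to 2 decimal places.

100.00 : 53.81 : 7.24

The 2 Do atoms are independent, so intensities follow the terms of (0.78798 + 0.21202)^2.
P(M) = 0.78798^2 = 0.620912
P(M+2) = 2 × 0.78798^1 × 0.21202^1 = 0.334135
P(M+4) = 0.21202^2 = 0.044952
The M peak is largest (0.620912); scaling to 100 gives 100.00 : 53.81 : 7.24.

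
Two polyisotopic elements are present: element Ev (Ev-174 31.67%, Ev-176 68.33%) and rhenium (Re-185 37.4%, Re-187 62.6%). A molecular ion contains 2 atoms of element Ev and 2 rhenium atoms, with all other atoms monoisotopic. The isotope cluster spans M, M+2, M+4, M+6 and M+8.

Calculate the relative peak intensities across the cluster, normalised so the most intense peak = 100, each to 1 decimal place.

3.6 : 27.7 : 79.1 : 100.0 : 47.1

Element Ev pattern (n=2): 0.10029889 : 0.43280222 : 0.46689889
Rhenium pattern (n=2): 0.139876 : 0.468248 : 0.391876
Convolve the two distributions (both contribute in 2-u steps):
  M: 0.10029889×0.139876 = 0.014029
  M+2: 0.10029889×0.468248 + 0.43280222×0.139876 = 0.107503
  M+4: 0.10029889×0.391876 + 0.43280222×0.468248 + 0.46689889×0.139876 = 0.307271
  M+6: 0.43280222×0.391876 + 0.46689889×0.468248 = 0.388229
  M+8: 0.46689889×0.391876 = 0.182966
Scale to base peak (0.388229) = 100: 3.6 : 27.7 : 79.1 : 100.0 : 47.1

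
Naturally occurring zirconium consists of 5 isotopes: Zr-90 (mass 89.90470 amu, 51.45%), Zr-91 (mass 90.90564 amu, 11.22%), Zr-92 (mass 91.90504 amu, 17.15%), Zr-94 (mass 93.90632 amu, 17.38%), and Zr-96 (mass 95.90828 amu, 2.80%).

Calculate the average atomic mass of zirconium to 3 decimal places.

91.224 amu

Average mass = Σ (abundance × isotope mass) = 0.5145 × 89.90470 + 0.1122 × 90.90564 + 0.1715 × 91.90504 + 0.1738 × 93.90632 + 0.0280 × 95.90828
= 46.255968 + 10.199613 + 15.761714 + 16.320918 + 2.685432 = 91.223645 amu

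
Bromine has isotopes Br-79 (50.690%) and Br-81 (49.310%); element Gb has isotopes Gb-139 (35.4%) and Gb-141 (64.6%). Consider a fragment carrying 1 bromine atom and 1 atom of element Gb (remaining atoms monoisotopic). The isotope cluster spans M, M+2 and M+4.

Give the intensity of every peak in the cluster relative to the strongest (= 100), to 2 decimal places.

Bromine pattern (n=1): 0.5069 : 0.4931
Element Gb pattern (n=1): 0.3540 : 0.6460
Convolve the two distributions (both contribute in 2-u steps):
  M: 0.5069×0.3540 = 0.179443
  M+2: 0.5069×0.6460 + 0.4931×0.3540 = 0.502015
  M+4: 0.4931×0.6460 = 0.318543
Scale to base peak (0.502015) = 100: 35.74 : 100.00 : 63.45

35.74 : 100.00 : 63.45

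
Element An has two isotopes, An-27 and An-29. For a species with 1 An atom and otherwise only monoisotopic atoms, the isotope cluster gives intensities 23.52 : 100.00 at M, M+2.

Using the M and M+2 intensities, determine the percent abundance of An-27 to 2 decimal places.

Let p = fractional abundance of An-27. I(M+2)/I(M) = [C(1,1)·p^0·(1−p)] / p^1 = 1·(1−p)/p = 100.00/23.52 = 4.2517
(1−p)/p = 4.2517/1 = 4.2517  ⇒  p = 1/(1 + 4.2517) = 0.1904
An-27: 19.04%, An-29: 80.96%.

19.04%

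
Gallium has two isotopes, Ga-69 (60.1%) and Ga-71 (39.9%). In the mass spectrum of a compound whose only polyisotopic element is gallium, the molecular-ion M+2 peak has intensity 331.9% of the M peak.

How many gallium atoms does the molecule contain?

5

With n Ga atoms, P(M+2)/P(M) = C(n,1)·p^(n−1)q / p^n = n·q/p = n · 0.399/0.601.
n = 3.319 × 0.601/0.399 = 5.00 ≈ 5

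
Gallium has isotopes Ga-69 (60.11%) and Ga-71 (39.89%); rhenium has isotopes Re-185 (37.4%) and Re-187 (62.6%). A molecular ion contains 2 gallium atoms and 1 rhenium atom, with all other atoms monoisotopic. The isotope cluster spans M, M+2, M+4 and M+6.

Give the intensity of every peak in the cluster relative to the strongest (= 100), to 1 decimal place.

33.3 : 100.0 : 88.7 : 24.6

Gallium pattern (n=2): 0.36132121 : 0.47955758 : 0.15912121
Rhenium pattern (n=1): 0.3740 : 0.6260
Convolve the two distributions (both contribute in 2-u steps):
  M: 0.36132121×0.3740 = 0.135134
  M+2: 0.36132121×0.6260 + 0.47955758×0.3740 = 0.405542
  M+4: 0.47955758×0.6260 + 0.15912121×0.3740 = 0.359714
  M+6: 0.15912121×0.6260 = 0.099610
Scale to base peak (0.405542) = 100: 33.3 : 100.0 : 88.7 : 24.6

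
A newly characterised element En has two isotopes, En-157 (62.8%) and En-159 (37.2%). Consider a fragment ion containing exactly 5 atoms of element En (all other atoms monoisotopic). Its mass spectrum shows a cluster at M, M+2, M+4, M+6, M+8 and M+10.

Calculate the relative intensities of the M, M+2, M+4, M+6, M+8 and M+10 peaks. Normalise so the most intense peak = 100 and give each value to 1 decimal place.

28.5 : 84.4 : 100.0 : 59.2 : 17.5 : 2.1

Expanding (0.628 + 0.372)^5:
P(M) = 0.628^5 = 0.097678
P(M+2) = 5 × 0.628^4 × 0.372^1 = 0.289302
P(M+4) = 10 × 0.628^3 × 0.372^2 = 0.342740
P(M+6) = 10 × 0.628^2 × 0.372^3 = 0.203024
P(M+8) = 5 × 0.628^1 × 0.372^4 = 0.060131
P(M+10) = 0.372^5 = 0.007124
The M+4 peak is largest (0.342740); scaling to 100 gives 28.5 : 84.4 : 100.0 : 59.2 : 17.5 : 2.1.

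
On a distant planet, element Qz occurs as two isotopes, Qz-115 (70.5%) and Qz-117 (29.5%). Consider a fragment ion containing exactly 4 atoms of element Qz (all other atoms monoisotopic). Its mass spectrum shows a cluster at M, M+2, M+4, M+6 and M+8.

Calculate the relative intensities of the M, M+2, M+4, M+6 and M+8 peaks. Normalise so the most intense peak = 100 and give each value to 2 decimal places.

Each Qz atom is independently Qz-115 (p = 0.705) or Qz-117 (q = 0.295); the cluster is the binomial expansion (p + q)^4.
P(M) = 0.705^4 = 0.247034
P(M+2) = 4 × 0.705^3 × 0.295^1 = 0.413475
P(M+4) = 6 × 0.705^2 × 0.295^2 = 0.259522
P(M+6) = 4 × 0.705^1 × 0.295^3 = 0.072396
P(M+8) = 0.295^4 = 0.007573
The M+2 peak is largest (0.413475); scaling to 100 gives 59.75 : 100.00 : 62.77 : 17.51 : 1.83.

59.75 : 100.00 : 62.77 : 17.51 : 1.83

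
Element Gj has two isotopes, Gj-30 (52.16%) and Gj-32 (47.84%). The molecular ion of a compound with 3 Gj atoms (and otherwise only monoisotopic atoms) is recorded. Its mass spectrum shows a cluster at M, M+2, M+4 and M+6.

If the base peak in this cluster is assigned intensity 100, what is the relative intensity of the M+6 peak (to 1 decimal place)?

Binomial terms of (0.5216 + 0.4784)^3: M 0.1419, M+2 0.3905, M+4 0.3581, M+6 0.1095 → M+2 is the base peak.
P(M+2) = C(3,1) × 0.5216^2 × 0.4784^1 = 3 × 0.27206656 × 0.4784 = 0.390470 (base)
P(M+6) = C(3,3) × 0.5216^0 × 0.4784^3 = 1 × 1.0000 × 0.10948976 = 0.109490
Relative intensity = 0.109490 / 0.390470 × 100 = 28.0

28.0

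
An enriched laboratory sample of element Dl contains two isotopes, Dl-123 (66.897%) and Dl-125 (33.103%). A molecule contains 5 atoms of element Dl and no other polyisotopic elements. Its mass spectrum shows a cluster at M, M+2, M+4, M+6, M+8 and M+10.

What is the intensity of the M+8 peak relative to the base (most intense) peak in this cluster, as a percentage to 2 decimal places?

(0.66897 + 0.33103)^5 gives M 0.1340, M+2 0.3315, M+4 0.3281, M+6 0.1623, M+8 0.0402, M+10 0.0040; the largest is M+2.
P(M+2) = C(5,1) × 0.66897^4 × 0.33103^1 = 5 × 0.20027492 × 0.33103 = 0.331485 (base)
P(M+8) = C(5,4) × 0.66897^1 × 0.33103^4 = 5 × 0.66897 × 0.01200797 = 0.040165
Relative intensity = 0.040165 / 0.331485 × 100 = 12.12

12.12%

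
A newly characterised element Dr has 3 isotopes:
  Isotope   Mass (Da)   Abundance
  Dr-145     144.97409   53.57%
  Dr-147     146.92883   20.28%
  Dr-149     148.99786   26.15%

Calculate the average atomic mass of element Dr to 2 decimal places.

146.42 Da

Weight each isotope mass by its fractional abundance: 0.5357 × 144.97409 + 0.2028 × 146.92883 + 0.2615 × 148.99786
= 77.662620 + 29.797167 + 38.962940 = 146.422727 Da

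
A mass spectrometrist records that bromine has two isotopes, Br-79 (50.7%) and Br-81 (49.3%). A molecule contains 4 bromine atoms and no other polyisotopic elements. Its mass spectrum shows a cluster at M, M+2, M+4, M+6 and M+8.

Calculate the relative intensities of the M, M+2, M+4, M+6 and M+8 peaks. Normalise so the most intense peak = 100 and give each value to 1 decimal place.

Expanding (0.507 + 0.493)^4:
P(M) = 0.507^4 = 0.066074
P(M+2) = 4 × 0.507^3 × 0.493^1 = 0.256999
P(M+4) = 6 × 0.507^2 × 0.493^2 = 0.374853
P(M+6) = 4 × 0.507^1 × 0.493^3 = 0.243001
P(M+8) = 0.493^4 = 0.059073
The M+4 peak is largest (0.374853); scaling to 100 gives 17.6 : 68.6 : 100.0 : 64.8 : 15.8.

17.6 : 68.6 : 100.0 : 64.8 : 15.8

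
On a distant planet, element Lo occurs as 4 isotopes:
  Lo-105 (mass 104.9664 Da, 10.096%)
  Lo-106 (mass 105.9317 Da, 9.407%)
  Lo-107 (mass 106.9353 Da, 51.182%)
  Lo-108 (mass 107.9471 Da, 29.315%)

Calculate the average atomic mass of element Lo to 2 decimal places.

Average mass = Σ (abundance × isotope mass) = 0.10096 × 104.9664 + 0.09407 × 105.9317 + 0.51182 × 106.9353 + 0.29315 × 107.9471
= 10.59741 + 9.96500 + 54.73163 + 31.64469 = 106.93873 Da

106.94 Da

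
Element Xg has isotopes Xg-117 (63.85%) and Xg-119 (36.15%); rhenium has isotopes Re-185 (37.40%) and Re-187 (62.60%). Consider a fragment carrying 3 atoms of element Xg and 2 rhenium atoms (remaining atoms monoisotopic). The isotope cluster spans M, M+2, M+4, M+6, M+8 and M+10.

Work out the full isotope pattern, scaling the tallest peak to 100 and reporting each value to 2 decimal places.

10.58 : 53.40 : 100.00 : 86.35 : 34.94 : 5.38

Element Xg pattern (n=3): 0.26030512 : 0.4421314 : 0.25032185 : 0.04724163
Rhenium pattern (n=2): 0.139876 : 0.468248 : 0.391876
Convolve the two distributions (both contribute in 2-u steps):
  M: 0.26030512×0.139876 = 0.036410
  M+2: 0.26030512×0.468248 + 0.4421314×0.139876 = 0.183731
  M+4: 0.26030512×0.391876 + 0.4421314×0.468248 + 0.25032185×0.139876 = 0.344048
  M+6: 0.4421314×0.391876 + 0.25032185×0.468248 + 0.04724163×0.139876 = 0.297081
  M+8: 0.25032185×0.391876 + 0.04724163×0.468248 = 0.120216
  M+10: 0.04724163×0.391876 = 0.018513
Scale to base peak (0.344048) = 100: 10.58 : 53.40 : 100.00 : 86.35 : 34.94 : 5.38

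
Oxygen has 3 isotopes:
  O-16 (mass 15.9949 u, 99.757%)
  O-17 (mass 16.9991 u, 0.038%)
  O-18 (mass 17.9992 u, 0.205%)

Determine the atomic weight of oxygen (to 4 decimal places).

Ar = Σ fᵢ·mᵢ = 0.99757 × 15.9949 + 0.00038 × 16.9991 + 0.00205 × 17.9992
= 15.95603 + 0.00646 + 0.03690 = 15.99939 u

15.9994 u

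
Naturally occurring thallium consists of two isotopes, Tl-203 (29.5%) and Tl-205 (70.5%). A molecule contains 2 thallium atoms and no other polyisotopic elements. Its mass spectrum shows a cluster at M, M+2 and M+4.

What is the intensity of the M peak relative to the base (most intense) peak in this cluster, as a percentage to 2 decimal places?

(0.295 + 0.705)^2 gives M 0.0870, M+2 0.4160, M+4 0.4970; the largest is M+4.
P(M+4) = C(2,2) × 0.295^0 × 0.705^2 = 1 × 1.0000 × 0.497025 = 0.497025 (base)
P(M) = C(2,0) × 0.295^2 × 0.705^0 = 1 × 0.087025 × 1.0000 = 0.087025
Relative intensity = 0.087025 / 0.497025 × 100 = 17.51

17.51%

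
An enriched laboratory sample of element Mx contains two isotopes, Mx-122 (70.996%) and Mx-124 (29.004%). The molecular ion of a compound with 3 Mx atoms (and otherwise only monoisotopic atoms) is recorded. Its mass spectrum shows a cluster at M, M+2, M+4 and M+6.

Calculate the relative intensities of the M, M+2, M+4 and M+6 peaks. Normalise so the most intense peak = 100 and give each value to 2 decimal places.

Each Mx atom is independently Mx-122 (p = 0.70996) or Mx-124 (q = 0.29004); the cluster is the binomial expansion (p + q)^3.
P(M) = 0.70996^3 = 0.357851
P(M+2) = 3 × 0.70996^2 × 0.29004^1 = 0.438578
P(M+4) = 3 × 0.70996^1 × 0.29004^2 = 0.179172
P(M+6) = 0.29004^3 = 0.024399
The M+2 peak is largest (0.438578); scaling to 100 gives 81.59 : 100.00 : 40.85 : 5.56.

81.59 : 100.00 : 40.85 : 5.56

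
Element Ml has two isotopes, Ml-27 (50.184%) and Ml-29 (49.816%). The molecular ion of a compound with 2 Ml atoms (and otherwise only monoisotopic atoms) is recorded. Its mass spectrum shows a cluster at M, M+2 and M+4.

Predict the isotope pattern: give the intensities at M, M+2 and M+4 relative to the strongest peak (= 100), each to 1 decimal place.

50.4 : 100.0 : 49.6

Each Ml atom is independently Ml-27 (p = 0.50184) or Ml-29 (q = 0.49816); the cluster is the binomial expansion (p + q)^2.
P(M) = 0.50184^2 = 0.251843
P(M+2) = 2 × 0.50184^1 × 0.49816^1 = 0.499993
P(M+4) = 0.49816^2 = 0.248163
The M+2 peak is largest (0.499993); scaling to 100 gives 50.4 : 100.0 : 49.6.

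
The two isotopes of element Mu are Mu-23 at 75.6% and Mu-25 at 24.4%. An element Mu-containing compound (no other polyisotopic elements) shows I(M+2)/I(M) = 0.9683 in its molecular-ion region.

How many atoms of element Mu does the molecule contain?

3

The M+2/M ratio from n Mu atoms is n · q/p = n · 0.244/0.756.
n = 0.9683 × 0.756/0.244 = 3.00 ≈ 3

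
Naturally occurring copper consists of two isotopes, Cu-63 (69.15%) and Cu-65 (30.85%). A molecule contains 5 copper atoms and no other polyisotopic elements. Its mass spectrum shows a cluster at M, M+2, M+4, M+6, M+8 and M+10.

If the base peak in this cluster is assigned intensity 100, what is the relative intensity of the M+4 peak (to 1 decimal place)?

89.2

Term probabilities: M 0.1581, M+2 0.3527, M+4 0.3147, M+6 0.1404, M+8 0.0313, M+10 0.0028. Base peak = M+2.
P(M+2) = C(5,1) × 0.6915^4 × 0.3085^1 = 5 × 0.2286487 × 0.3085 = 0.352691 (base)
P(M+4) = C(5,2) × 0.6915^3 × 0.3085^2 = 10 × 0.33065611 × 0.09517225 = 0.314693
Relative intensity = 0.314693 / 0.352691 × 100 = 89.2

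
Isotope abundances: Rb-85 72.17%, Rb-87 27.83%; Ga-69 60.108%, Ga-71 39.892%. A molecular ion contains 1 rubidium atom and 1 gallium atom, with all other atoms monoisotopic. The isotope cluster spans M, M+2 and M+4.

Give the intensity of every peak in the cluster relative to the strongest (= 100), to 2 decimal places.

95.30 : 100.00 : 24.39

Rubidium pattern (n=1): 0.7217 : 0.2783
Gallium pattern (n=1): 0.60108 : 0.39892
Convolve the two distributions (both contribute in 2-u steps):
  M: 0.7217×0.60108 = 0.433799
  M+2: 0.7217×0.39892 + 0.2783×0.60108 = 0.455181
  M+4: 0.2783×0.39892 = 0.111019
Scale to base peak (0.455181) = 100: 95.30 : 100.00 : 24.39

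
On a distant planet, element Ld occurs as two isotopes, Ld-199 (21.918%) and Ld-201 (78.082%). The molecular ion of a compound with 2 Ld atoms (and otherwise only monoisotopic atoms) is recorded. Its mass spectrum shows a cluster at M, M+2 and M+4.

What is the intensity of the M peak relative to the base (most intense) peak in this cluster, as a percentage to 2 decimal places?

7.88%

(0.21918 + 0.78082)^2 gives M 0.0480, M+2 0.3423, M+4 0.6097; the largest is M+4.
P(M+4) = C(2,2) × 0.21918^0 × 0.78082^2 = 1 × 1.0000 × 0.60967987 = 0.609680 (base)
P(M) = C(2,0) × 0.21918^2 × 0.78082^0 = 1 × 0.04803987 × 1.0000 = 0.048040
Relative intensity = 0.048040 / 0.609680 × 100 = 7.88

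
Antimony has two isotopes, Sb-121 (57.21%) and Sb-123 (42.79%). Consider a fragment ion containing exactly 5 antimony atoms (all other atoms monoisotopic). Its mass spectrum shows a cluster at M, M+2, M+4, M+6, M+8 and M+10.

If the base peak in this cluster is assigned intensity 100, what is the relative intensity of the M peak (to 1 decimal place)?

17.9

Binomial terms of (0.5721 + 0.4279)^5: M 0.0613, M+2 0.2292, M+4 0.3428, M+6 0.2564, M+8 0.0959, M+10 0.0143 → M+4 is the base peak.
P(M+4) = C(5,2) × 0.5721^3 × 0.4279^2 = 10 × 0.18724742 × 0.18309841 = 0.342847 (base)
P(M) = C(5,0) × 0.5721^5 × 0.4279^0 = 1 × 0.06128578 × 1.0000 = 0.061286
Relative intensity = 0.061286 / 0.342847 × 100 = 17.9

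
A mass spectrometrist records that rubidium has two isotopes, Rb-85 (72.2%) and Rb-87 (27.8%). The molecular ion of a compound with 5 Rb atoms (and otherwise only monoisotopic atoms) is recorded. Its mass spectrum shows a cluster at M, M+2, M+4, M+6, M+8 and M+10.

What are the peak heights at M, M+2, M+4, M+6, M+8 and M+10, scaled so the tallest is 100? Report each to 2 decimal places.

The 5 Rb atoms are independent, so intensities follow the terms of (0.722 + 0.278)^5.
P(M) = 0.722^5 = 0.196194
P(M+2) = 5 × 0.722^4 × 0.278^1 = 0.377714
P(M+4) = 10 × 0.722^3 × 0.278^2 = 0.290872
P(M+6) = 10 × 0.722^2 × 0.278^3 = 0.111998
P(M+8) = 5 × 0.722^1 × 0.278^4 = 0.021562
P(M+10) = 0.278^5 = 0.001660
The M+2 peak is largest (0.377714); scaling to 100 gives 51.94 : 100.00 : 77.01 : 29.65 : 5.71 : 0.44.

51.94 : 100.00 : 77.01 : 29.65 : 5.71 : 0.44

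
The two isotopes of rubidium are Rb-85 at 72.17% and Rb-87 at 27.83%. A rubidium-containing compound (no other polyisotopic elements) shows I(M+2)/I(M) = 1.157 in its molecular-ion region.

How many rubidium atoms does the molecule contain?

For n independent Rb atoms, I(M+2)/I(M) = n · (abundance Rb-87) / (abundance Rb-85) = n · 0.2783/0.7217.
n = 1.157 × 0.7217/0.2783 = 3.00 ≈ 3

3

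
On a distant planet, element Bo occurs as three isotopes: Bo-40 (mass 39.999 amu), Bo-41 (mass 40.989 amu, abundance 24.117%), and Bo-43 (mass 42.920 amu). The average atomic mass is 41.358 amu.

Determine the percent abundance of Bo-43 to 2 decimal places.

The remaining 75.883% is split between Bo-40 (fraction x) and Bo-43 (fraction 0.75883 − x).
Substituting: 39.999x + 42.920(0.75883 − x) = 31.47268287
(39.999 − 42.920)x = -1.09630073  ⇒  x = 0.37532, y = 0.38351
Bo-40: 37.53%, Bo-43: 38.35%.

38.35%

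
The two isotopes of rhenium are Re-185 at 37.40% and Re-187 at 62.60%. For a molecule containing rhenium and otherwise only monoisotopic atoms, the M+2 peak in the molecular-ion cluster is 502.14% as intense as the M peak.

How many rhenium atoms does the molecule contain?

With n Re atoms, P(M+2)/P(M) = C(n,1)·p^(n−1)q / p^n = n·q/p = n · 0.6260/0.3740.
n = 5.0214 × 0.3740/0.6260 = 3.00 ≈ 3

3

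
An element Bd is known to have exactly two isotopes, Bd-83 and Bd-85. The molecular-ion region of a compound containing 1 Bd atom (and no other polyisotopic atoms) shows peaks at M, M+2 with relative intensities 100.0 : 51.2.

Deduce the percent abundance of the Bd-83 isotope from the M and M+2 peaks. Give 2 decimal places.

If p is the fraction of Bd that is Bd-83, then I(M+2)/I(M) = [C(1,1)·p^0·(1−p)] / p^1 = 1·(1−p)/p = 51.2/100.0 = 0.5120
(1−p)/p = 0.5120/1 = 0.5120  ⇒  p = 1/(1 + 0.5120) = 0.6614
Bd-83: 66.14%, Bd-85: 33.86%.

66.14%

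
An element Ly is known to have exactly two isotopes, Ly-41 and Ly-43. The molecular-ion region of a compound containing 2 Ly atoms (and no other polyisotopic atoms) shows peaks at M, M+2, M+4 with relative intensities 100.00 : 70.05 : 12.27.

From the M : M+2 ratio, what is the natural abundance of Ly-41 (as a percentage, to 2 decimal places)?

74.06%

Let p = fractional abundance of Ly-41. I(M+2)/I(M) = [C(2,1)·p^1·(1−p)] / p^2 = 2·(1−p)/p = 70.05/100.00 = 0.7005
(1−p)/p = 0.7005/2 = 0.3503  ⇒  p = 1/(1 + 0.3503) = 0.7406
Ly-41: 74.06%, Ly-43: 25.94%.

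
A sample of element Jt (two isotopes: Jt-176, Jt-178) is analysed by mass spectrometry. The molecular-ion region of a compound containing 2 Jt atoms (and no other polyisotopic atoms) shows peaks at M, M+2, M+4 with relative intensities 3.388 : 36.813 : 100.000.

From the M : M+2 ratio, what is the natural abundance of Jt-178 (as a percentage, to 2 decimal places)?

If p is the fraction of Jt that is Jt-176, then I(M+2)/I(M) = [C(2,1)·p^1·(1−p)] / p^2 = 2·(1−p)/p = 36.813/3.388 = 10.8657
(1−p)/p = 10.8657/2 = 5.4329  ⇒  p = 1/(1 + 5.4329) = 0.1555
Jt-176: 15.55%, Jt-178: 84.45%.

84.45%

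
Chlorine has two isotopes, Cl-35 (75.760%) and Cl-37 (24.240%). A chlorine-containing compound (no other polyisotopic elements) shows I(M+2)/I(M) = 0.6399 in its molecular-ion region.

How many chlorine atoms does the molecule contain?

For n independent Cl atoms, I(M+2)/I(M) = n · (abundance Cl-37) / (abundance Cl-35) = n · 0.24240/0.75760.
n = 0.6399 × 0.75760/0.24240 = 2.00 ≈ 2

2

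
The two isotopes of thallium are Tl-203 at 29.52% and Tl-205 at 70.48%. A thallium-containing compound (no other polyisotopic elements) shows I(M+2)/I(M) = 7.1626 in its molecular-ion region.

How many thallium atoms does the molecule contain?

3

With n Tl atoms, P(M+2)/P(M) = C(n,1)·p^(n−1)q / p^n = n·q/p = n · 0.7048/0.2952.
n = 7.1626 × 0.2952/0.7048 = 3.00 ≈ 3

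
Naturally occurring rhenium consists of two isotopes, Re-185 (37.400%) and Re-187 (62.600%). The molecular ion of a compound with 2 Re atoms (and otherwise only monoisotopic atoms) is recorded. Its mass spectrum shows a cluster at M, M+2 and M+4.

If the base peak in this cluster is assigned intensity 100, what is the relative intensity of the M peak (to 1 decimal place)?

29.9

Term probabilities: M 0.1399, M+2 0.4682, M+4 0.3919. Base peak = M+2.
P(M+2) = C(2,1) × 0.37400^1 × 0.62600^1 = 2 × 0.3740 × 0.6260 = 0.468248 (base)
P(M) = C(2,0) × 0.37400^2 × 0.62600^0 = 1 × 0.139876 × 1.0000 = 0.139876
Relative intensity = 0.139876 / 0.468248 × 100 = 29.9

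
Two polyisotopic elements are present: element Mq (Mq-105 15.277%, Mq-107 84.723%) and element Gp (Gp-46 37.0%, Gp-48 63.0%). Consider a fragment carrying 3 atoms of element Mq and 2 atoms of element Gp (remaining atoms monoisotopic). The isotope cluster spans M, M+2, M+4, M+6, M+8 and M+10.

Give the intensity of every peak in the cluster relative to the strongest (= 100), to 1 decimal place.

Element Mq pattern (n=3): 0.00356545 : 0.05931967 : 0.32897431 : 0.60814057
Element Gp pattern (n=2): 0.1369 : 0.4662 : 0.3969
Convolve the two distributions (both contribute in 2-u steps):
  M: 0.00356545×0.1369 = 0.000488
  M+2: 0.00356545×0.4662 + 0.05931967×0.1369 = 0.009783
  M+4: 0.00356545×0.3969 + 0.05931967×0.4662 + 0.32897431×0.1369 = 0.074107
  M+6: 0.05931967×0.3969 + 0.32897431×0.4662 + 0.60814057×0.1369 = 0.260166
  M+8: 0.32897431×0.3969 + 0.60814057×0.4662 = 0.414085
  M+10: 0.60814057×0.3969 = 0.241371
Scale to base peak (0.414085) = 100: 0.1 : 2.4 : 17.9 : 62.8 : 100.0 : 58.3

0.1 : 2.4 : 17.9 : 62.8 : 100.0 : 58.3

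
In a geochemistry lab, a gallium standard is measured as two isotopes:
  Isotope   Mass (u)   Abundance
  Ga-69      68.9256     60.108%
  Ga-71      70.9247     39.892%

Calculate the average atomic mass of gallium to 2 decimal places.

69.72 u

Average mass = Σ (abundance × isotope mass) = 0.60108 × 68.9256 + 0.39892 × 70.9247
= 41.42980 + 28.29328 = 69.72308 u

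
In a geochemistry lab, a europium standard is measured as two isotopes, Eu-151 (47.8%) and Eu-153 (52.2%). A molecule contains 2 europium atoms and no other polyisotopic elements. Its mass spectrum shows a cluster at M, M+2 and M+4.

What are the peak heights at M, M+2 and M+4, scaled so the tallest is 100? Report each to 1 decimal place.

Expanding (0.478 + 0.522)^2:
P(M) = 0.478^2 = 0.228484
P(M+2) = 2 × 0.478^1 × 0.522^1 = 0.499032
P(M+4) = 0.522^2 = 0.272484
The M+2 peak is largest (0.499032); scaling to 100 gives 45.8 : 100.0 : 54.6.

45.8 : 100.0 : 54.6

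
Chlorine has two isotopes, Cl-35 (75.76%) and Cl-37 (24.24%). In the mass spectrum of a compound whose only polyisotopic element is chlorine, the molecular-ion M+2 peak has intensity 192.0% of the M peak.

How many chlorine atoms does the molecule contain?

For n independent Cl atoms, I(M+2)/I(M) = n · (abundance Cl-37) / (abundance Cl-35) = n · 0.2424/0.7576.
n = 1.920 × 0.7576/0.2424 = 6.00 ≈ 6

6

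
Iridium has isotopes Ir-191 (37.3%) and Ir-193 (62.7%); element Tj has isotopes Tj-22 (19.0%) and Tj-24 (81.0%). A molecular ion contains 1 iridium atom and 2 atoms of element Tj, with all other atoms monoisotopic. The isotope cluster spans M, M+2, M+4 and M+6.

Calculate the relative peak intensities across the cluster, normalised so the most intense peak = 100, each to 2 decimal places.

Iridium pattern (n=1): 0.3730 : 0.6270
Element Tj pattern (n=2): 0.0361 : 0.3078 : 0.6561
Convolve the two distributions (both contribute in 2-u steps):
  M: 0.3730×0.0361 = 0.013465
  M+2: 0.3730×0.3078 + 0.6270×0.0361 = 0.137444
  M+4: 0.3730×0.6561 + 0.6270×0.3078 = 0.437716
  M+6: 0.6270×0.6561 = 0.411375
Scale to base peak (0.437716) = 100: 3.08 : 31.40 : 100.00 : 93.98

3.08 : 31.40 : 100.00 : 93.98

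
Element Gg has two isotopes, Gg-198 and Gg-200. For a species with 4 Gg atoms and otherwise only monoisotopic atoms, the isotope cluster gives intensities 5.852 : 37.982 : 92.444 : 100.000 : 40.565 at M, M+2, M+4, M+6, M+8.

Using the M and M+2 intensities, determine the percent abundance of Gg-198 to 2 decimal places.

38.13%

If p is the fraction of Gg that is Gg-198, then I(M+2)/I(M) = [C(4,1)·p^3·(1−p)] / p^4 = 4·(1−p)/p = 37.982/5.852 = 6.4904
(1−p)/p = 6.4904/4 = 1.6226  ⇒  p = 1/(1 + 1.6226) = 0.3813
Gg-198: 38.13%, Gg-200: 61.87%.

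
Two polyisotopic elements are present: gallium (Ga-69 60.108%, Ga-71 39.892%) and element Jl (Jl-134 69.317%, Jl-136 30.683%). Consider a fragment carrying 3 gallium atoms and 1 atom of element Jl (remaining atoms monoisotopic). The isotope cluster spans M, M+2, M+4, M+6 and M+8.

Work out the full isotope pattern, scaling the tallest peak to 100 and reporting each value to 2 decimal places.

Gallium pattern (n=3): 0.2171685 : 0.432386 : 0.2869625 : 0.063483
Element Jl pattern (n=1): 0.69317 : 0.30683
Convolve the two distributions (both contribute in 2-u steps):
  M: 0.2171685×0.69317 = 0.150535
  M+2: 0.2171685×0.30683 + 0.432386×0.69317 = 0.366351
  M+4: 0.432386×0.30683 + 0.2869625×0.69317 = 0.331583
  M+6: 0.2869625×0.30683 + 0.063483×0.69317 = 0.132053
  M+8: 0.063483×0.30683 = 0.019478
Scale to base peak (0.366351) = 100: 41.09 : 100.00 : 90.51 : 36.05 : 5.32

41.09 : 100.00 : 90.51 : 36.05 : 5.32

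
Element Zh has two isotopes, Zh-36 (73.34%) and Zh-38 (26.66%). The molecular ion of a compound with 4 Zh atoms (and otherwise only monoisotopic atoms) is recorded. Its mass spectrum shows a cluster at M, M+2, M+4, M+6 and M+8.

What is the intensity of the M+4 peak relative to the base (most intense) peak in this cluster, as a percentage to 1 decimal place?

54.5%

Term probabilities: M 0.2893, M+2 0.4207, M+4 0.2294, M+6 0.0556, M+8 0.0051. Base peak = M+2.
P(M+2) = C(4,1) × 0.7334^3 × 0.2666^1 = 4 × 0.39447794 × 0.2666 = 0.420671 (base)
P(M+4) = C(4,2) × 0.7334^2 × 0.2666^2 = 6 × 0.53787556 × 0.07107556 = 0.229379
Relative intensity = 0.229379 / 0.420671 × 100 = 54.5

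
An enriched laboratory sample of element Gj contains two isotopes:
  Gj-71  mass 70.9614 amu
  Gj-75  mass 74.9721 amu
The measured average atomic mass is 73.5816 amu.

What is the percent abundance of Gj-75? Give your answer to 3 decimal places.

Let x be the fractional abundance of Gj-71; then Gj-75 has abundance 1 − x.
70.9614·x + 74.9721·(1 − x) = 73.5816
(70.9614 − 74.9721)·x = 73.5816 − 74.9721
x = -1.3905 / -4.0107 = 0.34670 → 34.670% Gj-71, 65.330% Gj-75.

65.330%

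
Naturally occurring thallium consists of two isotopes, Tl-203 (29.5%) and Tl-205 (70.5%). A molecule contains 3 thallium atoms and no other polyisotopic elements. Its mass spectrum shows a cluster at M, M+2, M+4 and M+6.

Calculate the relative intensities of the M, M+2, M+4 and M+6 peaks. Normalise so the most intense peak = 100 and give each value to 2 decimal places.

5.84 : 41.84 : 100.00 : 79.66

Each Tl atom is independently Tl-203 (p = 0.295) or Tl-205 (q = 0.705); the cluster is the binomial expansion (p + q)^3.
P(M) = 0.295^3 = 0.025672
P(M+2) = 3 × 0.295^2 × 0.705^1 = 0.184058
P(M+4) = 3 × 0.295^1 × 0.705^2 = 0.439867
P(M+6) = 0.705^3 = 0.350403
The M+4 peak is largest (0.439867); scaling to 100 gives 5.84 : 41.84 : 100.00 : 79.66.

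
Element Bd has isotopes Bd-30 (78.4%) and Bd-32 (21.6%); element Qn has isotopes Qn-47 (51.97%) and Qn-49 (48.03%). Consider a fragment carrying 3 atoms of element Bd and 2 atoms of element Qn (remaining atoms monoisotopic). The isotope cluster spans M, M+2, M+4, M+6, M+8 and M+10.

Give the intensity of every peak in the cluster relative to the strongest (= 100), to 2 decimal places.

Element Bd pattern (n=3): 0.4818903 : 0.39829709 : 0.10973491 : 0.0100777
Element Qn pattern (n=2): 0.27008809 : 0.49922382 : 0.23068809
Convolve the two distributions (both contribute in 2-u steps):
  M: 0.4818903×0.27008809 = 0.130153
  M+2: 0.4818903×0.49922382 + 0.39829709×0.27008809 = 0.348146
  M+4: 0.4818903×0.23068809 + 0.39829709×0.49922382 + 0.10973491×0.27008809 = 0.339644
  M+6: 0.39829709×0.23068809 + 0.10973491×0.49922382 + 0.0100777×0.27008809 = 0.149387
  M+8: 0.10973491×0.23068809 + 0.0100777×0.49922382 = 0.030346
  M+10: 0.0100777×0.23068809 = 0.002325
Scale to base peak (0.348146) = 100: 37.38 : 100.00 : 97.56 : 42.91 : 8.72 : 0.67

37.38 : 100.00 : 97.56 : 42.91 : 8.72 : 0.67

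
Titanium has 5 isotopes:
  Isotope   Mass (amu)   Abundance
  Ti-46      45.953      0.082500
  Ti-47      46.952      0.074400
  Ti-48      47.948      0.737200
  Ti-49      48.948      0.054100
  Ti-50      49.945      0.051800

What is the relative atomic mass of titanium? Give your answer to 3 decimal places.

Weight each isotope mass by its fractional abundance: 0.082500 × 45.953 + 0.074400 × 46.952 + 0.737200 × 47.948 + 0.054100 × 48.948 + 0.051800 × 49.945
= 3.7911 + 3.4932 + 35.3473 + 2.6481 + 2.5872 = 47.8669 amu

47.867 amu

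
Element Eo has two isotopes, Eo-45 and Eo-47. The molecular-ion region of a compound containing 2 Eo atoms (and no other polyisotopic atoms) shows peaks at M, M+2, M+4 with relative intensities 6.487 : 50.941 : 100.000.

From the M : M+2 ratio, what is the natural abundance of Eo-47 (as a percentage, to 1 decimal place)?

79.7%

If p is the fraction of Eo that is Eo-45, then I(M+2)/I(M) = [C(2,1)·p^1·(1−p)] / p^2 = 2·(1−p)/p = 50.941/6.487 = 7.8528
(1−p)/p = 7.8528/2 = 3.9264  ⇒  p = 1/(1 + 3.9264) = 0.2030
Eo-45: 20.3%, Eo-47: 79.7%.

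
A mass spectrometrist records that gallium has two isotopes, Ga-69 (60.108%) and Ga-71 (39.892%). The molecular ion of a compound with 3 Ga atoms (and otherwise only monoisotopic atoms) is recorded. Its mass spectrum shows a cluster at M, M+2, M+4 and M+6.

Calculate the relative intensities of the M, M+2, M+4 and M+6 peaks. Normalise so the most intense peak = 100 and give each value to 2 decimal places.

The 3 Ga atoms are independent, so intensities follow the terms of (0.60108 + 0.39892)^3.
P(M) = 0.60108^3 = 0.217169
P(M+2) = 3 × 0.60108^2 × 0.39892^1 = 0.432386
P(M+4) = 3 × 0.60108^1 × 0.39892^2 = 0.286963
P(M+6) = 0.39892^3 = 0.063483
The M+2 peak is largest (0.432386); scaling to 100 gives 50.23 : 100.00 : 66.37 : 14.68.

50.23 : 100.00 : 66.37 : 14.68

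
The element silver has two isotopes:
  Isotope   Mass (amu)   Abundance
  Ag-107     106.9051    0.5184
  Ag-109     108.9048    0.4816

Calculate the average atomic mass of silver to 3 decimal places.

Ar = Σ fᵢ·mᵢ = 0.5184 × 106.9051 + 0.4816 × 108.9048
= 55.41960 + 52.44855 = 107.86815 amu

107.868 amu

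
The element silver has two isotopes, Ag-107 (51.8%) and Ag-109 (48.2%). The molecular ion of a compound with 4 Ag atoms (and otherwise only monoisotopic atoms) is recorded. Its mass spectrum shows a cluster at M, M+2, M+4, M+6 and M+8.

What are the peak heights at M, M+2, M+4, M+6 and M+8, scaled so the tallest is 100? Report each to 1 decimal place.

Expanding (0.518 + 0.482)^4:
P(M) = 0.518^4 = 0.071998
P(M+2) = 4 × 0.518^3 × 0.482^1 = 0.267976
P(M+4) = 6 × 0.518^2 × 0.482^2 = 0.374029
P(M+6) = 4 × 0.518^1 × 0.482^3 = 0.232023
P(M+8) = 0.482^4 = 0.053974
The M+4 peak is largest (0.374029); scaling to 100 gives 19.2 : 71.6 : 100.0 : 62.0 : 14.4.

19.2 : 71.6 : 100.0 : 62.0 : 14.4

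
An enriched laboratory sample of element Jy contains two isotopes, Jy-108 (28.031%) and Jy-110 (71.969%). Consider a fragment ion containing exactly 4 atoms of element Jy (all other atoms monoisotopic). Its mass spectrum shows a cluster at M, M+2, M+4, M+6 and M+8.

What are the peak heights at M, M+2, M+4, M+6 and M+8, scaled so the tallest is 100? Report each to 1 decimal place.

1.5 : 15.2 : 58.4 : 100.0 : 64.2

The 4 Jy atoms are independent, so intensities follow the terms of (0.28031 + 0.71969)^4.
P(M) = 0.28031^4 = 0.006174
P(M+2) = 4 × 0.28031^3 × 0.71969^1 = 0.063405
P(M+4) = 6 × 0.28031^2 × 0.71969^2 = 0.244185
P(M+6) = 4 × 0.28031^1 × 0.71969^3 = 0.417960
P(M+8) = 0.71969^4 = 0.268276
The M+6 peak is largest (0.417960); scaling to 100 gives 1.5 : 15.2 : 58.4 : 100.0 : 64.2.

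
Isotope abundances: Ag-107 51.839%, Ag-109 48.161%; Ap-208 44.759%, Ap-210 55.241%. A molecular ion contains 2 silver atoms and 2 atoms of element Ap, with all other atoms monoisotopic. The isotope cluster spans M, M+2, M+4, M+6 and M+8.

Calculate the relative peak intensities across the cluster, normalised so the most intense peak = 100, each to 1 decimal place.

14.3 : 62.0 : 100.0 : 71.1 : 18.9

Silver pattern (n=2): 0.26872819 : 0.49932362 : 0.23194819
Element Ap pattern (n=2): 0.20033681 : 0.49450638 : 0.30515681
Convolve the two distributions (both contribute in 2-u steps):
  M: 0.26872819×0.20033681 = 0.053836
  M+2: 0.26872819×0.49450638 + 0.49932362×0.20033681 = 0.232921
  M+4: 0.26872819×0.30515681 + 0.49932362×0.49450638 + 0.23194819×0.20033681 = 0.375391
  M+6: 0.49932362×0.30515681 + 0.23194819×0.49450638 = 0.267072
  M+8: 0.23194819×0.30515681 = 0.070781
Scale to base peak (0.375391) = 100: 14.3 : 62.0 : 100.0 : 71.1 : 18.9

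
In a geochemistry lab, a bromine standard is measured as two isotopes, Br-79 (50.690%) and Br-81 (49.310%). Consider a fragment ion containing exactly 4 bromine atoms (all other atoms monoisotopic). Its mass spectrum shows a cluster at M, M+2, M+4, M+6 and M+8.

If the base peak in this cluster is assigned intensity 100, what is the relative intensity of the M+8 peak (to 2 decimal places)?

Term probabilities: M 0.0660, M+2 0.2569, M+4 0.3749, M+6 0.2431, M+8 0.0591. Base peak = M+4.
P(M+4) = C(4,2) × 0.50690^2 × 0.49310^2 = 6 × 0.25694761 × 0.24314761 = 0.374857 (base)
P(M+8) = C(4,4) × 0.50690^0 × 0.49310^4 = 1 × 1.0000 × 0.05912076 = 0.059121
Relative intensity = 0.059121 / 0.374857 × 100 = 15.77

15.77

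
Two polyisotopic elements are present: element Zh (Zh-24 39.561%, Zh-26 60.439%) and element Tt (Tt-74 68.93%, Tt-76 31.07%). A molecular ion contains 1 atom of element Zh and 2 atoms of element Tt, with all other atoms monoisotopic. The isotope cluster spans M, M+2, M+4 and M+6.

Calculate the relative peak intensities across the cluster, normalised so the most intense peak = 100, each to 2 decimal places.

Element Zh pattern (n=1): 0.39561 : 0.60439
Element Tt pattern (n=2): 0.47513449 : 0.42833102 : 0.09653449
Convolve the two distributions (both contribute in 2-u steps):
  M: 0.39561×0.47513449 = 0.187968
  M+2: 0.39561×0.42833102 + 0.60439×0.47513449 = 0.456619
  M+4: 0.39561×0.09653449 + 0.60439×0.42833102 = 0.297069
  M+6: 0.60439×0.09653449 = 0.058344
Scale to base peak (0.456619) = 100: 41.17 : 100.00 : 65.06 : 12.78

41.17 : 100.00 : 65.06 : 12.78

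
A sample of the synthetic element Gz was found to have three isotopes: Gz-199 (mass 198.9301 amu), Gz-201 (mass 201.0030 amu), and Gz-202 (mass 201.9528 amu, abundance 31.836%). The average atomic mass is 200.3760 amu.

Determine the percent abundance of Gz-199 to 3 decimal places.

44.835%

Let x and y be the fractions of Gz-199 and Gz-201. Then x + y = 1 − 0.31836 = 0.68164 and 198.9301x + 201.0030y = 200.3760 − 0.31836×201.9528 = 136.082306592.
Substituting: 198.9301x + 201.0030(0.68164 − x) = 136.082306592
(198.9301 − 201.0030)x = -0.929378328  ⇒  x = 0.44835, y = 0.23329
Gz-199: 44.835%, Gz-201: 23.329%.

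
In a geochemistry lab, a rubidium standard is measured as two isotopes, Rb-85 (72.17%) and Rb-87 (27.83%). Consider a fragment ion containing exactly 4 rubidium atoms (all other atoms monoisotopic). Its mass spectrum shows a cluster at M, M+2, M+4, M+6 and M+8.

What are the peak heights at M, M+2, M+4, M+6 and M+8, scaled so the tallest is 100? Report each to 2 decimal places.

Each Rb atom is independently Rb-85 (p = 0.7217) or Rb-87 (q = 0.2783); the cluster is the binomial expansion (p + q)^4.
P(M) = 0.7217^4 = 0.271286
P(M+2) = 4 × 0.7217^3 × 0.2783^1 = 0.418450
P(M+4) = 6 × 0.7217^2 × 0.2783^2 = 0.242042
P(M+6) = 4 × 0.7217^1 × 0.2783^3 = 0.062224
P(M+8) = 0.2783^4 = 0.005999
The M+2 peak is largest (0.418450); scaling to 100 gives 64.83 : 100.00 : 57.84 : 14.87 : 1.43.

64.83 : 100.00 : 57.84 : 14.87 : 1.43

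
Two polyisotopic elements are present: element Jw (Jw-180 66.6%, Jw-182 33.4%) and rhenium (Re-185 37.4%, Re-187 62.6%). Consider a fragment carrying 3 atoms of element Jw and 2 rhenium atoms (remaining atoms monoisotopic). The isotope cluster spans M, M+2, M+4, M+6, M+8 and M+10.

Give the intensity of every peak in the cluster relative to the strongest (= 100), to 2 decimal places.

Element Jw pattern (n=3): 0.2954083 : 0.44444311 : 0.22288889 : 0.0372597
Rhenium pattern (n=2): 0.139876 : 0.468248 : 0.391876
Convolve the two distributions (both contribute in 2-u steps):
  M: 0.2954083×0.139876 = 0.041321
  M+2: 0.2954083×0.468248 + 0.44444311×0.139876 = 0.200491
  M+4: 0.2954083×0.391876 + 0.44444311×0.468248 + 0.22288889×0.139876 = 0.355050
  M+6: 0.44444311×0.391876 + 0.22288889×0.468248 + 0.0372597×0.139876 = 0.283746
  M+8: 0.22288889×0.391876 + 0.0372597×0.468248 = 0.104792
  M+10: 0.0372597×0.391876 = 0.014601
Scale to base peak (0.355050) = 100: 11.64 : 56.47 : 100.00 : 79.92 : 29.51 : 4.11

11.64 : 56.47 : 100.00 : 79.92 : 29.51 : 4.11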